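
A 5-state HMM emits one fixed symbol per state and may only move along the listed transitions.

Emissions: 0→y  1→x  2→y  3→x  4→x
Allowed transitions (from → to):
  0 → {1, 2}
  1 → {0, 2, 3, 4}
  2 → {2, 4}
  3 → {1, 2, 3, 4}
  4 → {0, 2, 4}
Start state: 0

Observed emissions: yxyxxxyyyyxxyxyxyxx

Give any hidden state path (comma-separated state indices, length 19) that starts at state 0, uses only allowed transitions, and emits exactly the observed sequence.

0,1,2,4,4,4,0,2,2,2,4,4,2,4,0,1,0,1,3

  t0 'y' -> {0,2}, take 0 (start)
  t1 'x' -> {1,3,4}, take 1 (0->1 ok)
  t2 'y' -> {0,2}, take 2 (1->2 ok)
  t3 'x' -> {1,3,4}, take 4 (2->4 ok)
  t4 'x' -> {1,3,4}, take 4 (4->4 ok)
  t5 'x' -> {1,3,4}, take 4 (4->4 ok)
  t6 'y' -> {0,2}, take 0 (4->0 ok)
  t7 'y' -> {0,2}, take 2 (0->2 ok)
  t8 'y' -> {0,2}, take 2 (2->2 ok)
  t9 'y' -> {0,2}, take 2 (2->2 ok)
  t10 'x' -> {1,3,4}, take 4 (2->4 ok)
  t11 'x' -> {1,3,4}, take 4 (4->4 ok)
  t12 'y' -> {0,2}, take 2 (4->2 ok)
  t13 'x' -> {1,3,4}, take 4 (2->4 ok)
  t14 'y' -> {0,2}, take 0 (4->0 ok)
  t15 'x' -> {1,3,4}, take 1 (0->1 ok)
  t16 'y' -> {0,2}, take 0 (1->0 ok)
  t17 'x' -> {1,3,4}, take 1 (0->1 ok)
  t18 'x' -> {1,3,4}, take 3 (1->3 ok)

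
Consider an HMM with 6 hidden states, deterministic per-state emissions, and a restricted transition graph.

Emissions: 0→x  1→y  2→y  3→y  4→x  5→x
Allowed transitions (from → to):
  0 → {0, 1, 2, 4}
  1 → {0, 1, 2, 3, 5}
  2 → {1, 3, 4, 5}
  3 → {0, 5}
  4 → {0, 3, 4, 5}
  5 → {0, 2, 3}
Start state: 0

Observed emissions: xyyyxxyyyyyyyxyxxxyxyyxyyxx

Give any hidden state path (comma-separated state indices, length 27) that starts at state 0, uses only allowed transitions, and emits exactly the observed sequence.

0,1,1,3,0,0,2,1,1,1,2,1,2,5,2,5,0,4,3,0,2,1,0,1,2,4,4

  [0] x  {0,4,5}  => 0  start
  [1] y  {1,2,3}  => 1  0->1 ok
  [2] y  {1,2,3}  => 1  1->1 ok
  [3] y  {1,2,3}  => 3  1->3 ok
  [4] x  {0,4,5}  => 0  3->0 ok
  [5] x  {0,4,5}  => 0  0->0 ok
  [6] y  {1,2,3}  => 2  0->2 ok
  [7] y  {1,2,3}  => 1  2->1 ok
  [8] y  {1,2,3}  => 1  1->1 ok
  [9] y  {1,2,3}  => 1  1->1 ok
  [10] y  {1,2,3}  => 2  1->2 ok
  [11] y  {1,2,3}  => 1  2->1 ok
  [12] y  {1,2,3}  => 2  1->2 ok
  [13] x  {0,4,5}  => 5  2->5 ok
  [14] y  {1,2,3}  => 2  5->2 ok
  [15] x  {0,4,5}  => 5  2->5 ok
  [16] x  {0,4,5}  => 0  5->0 ok
  [17] x  {0,4,5}  => 4  0->4 ok
  [18] y  {1,2,3}  => 3  4->3 ok
  [19] x  {0,4,5}  => 0  3->0 ok
  [20] y  {1,2,3}  => 2  0->2 ok
  [21] y  {1,2,3}  => 1  2->1 ok
  [22] x  {0,4,5}  => 0  1->0 ok
  [23] y  {1,2,3}  => 1  0->1 ok
  [24] y  {1,2,3}  => 2  1->2 ok
  [25] x  {0,4,5}  => 4  2->4 ok
  [26] x  {0,4,5}  => 4  4->4 ok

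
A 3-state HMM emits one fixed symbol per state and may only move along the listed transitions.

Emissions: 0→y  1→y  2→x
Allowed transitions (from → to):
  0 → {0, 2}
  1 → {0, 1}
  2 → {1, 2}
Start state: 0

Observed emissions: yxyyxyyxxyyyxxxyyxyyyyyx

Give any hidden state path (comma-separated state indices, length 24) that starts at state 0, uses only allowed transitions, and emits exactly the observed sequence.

0,2,1,0,2,1,0,2,2,1,1,0,2,2,2,1,0,2,1,1,1,1,0,2

  [0] y  {0,1}  => 0  start
  [1] x  {2}  => 2  0->2 ok
  [2] y  {0,1}  => 1  2->1 ok
  [3] y  {0,1}  => 0  1->0 ok
  [4] x  {2}  => 2  0->2 ok
  [5] y  {0,1}  => 1  2->1 ok
  [6] y  {0,1}  => 0  1->0 ok
  [7] x  {2}  => 2  0->2 ok
  [8] x  {2}  => 2  2->2 ok
  [9] y  {0,1}  => 1  2->1 ok
  [10] y  {0,1}  => 1  1->1 ok
  [11] y  {0,1}  => 0  1->0 ok
  [12] x  {2}  => 2  0->2 ok
  [13] x  {2}  => 2  2->2 ok
  [14] x  {2}  => 2  2->2 ok
  [15] y  {0,1}  => 1  2->1 ok
  [16] y  {0,1}  => 0  1->0 ok
  [17] x  {2}  => 2  0->2 ok
  [18] y  {0,1}  => 1  2->1 ok
  [19] y  {0,1}  => 1  1->1 ok
  [20] y  {0,1}  => 1  1->1 ok
  [21] y  {0,1}  => 1  1->1 ok
  [22] y  {0,1}  => 0  1->0 ok
  [23] x  {2}  => 2  0->2 ok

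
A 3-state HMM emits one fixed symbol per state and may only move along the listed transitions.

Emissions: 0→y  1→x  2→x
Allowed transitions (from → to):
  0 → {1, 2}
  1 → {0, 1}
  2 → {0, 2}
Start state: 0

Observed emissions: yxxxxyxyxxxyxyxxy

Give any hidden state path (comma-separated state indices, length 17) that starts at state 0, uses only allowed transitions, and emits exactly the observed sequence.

  [0] y  {0}  => 0  start
  [1] x  {1,2}  => 1  0->1 ok
  [2] x  {1,2}  => 1  1->1 ok
  [3] x  {1,2}  => 1  1->1 ok
  [4] x  {1,2}  => 1  1->1 ok
  [5] y  {0}  => 0  1->0 ok
  [6] x  {1,2}  => 2  0->2 ok
  [7] y  {0}  => 0  2->0 ok
  [8] x  {1,2}  => 2  0->2 ok
  [9] x  {1,2}  => 2  2->2 ok
  [10] x  {1,2}  => 2  2->2 ok
  [11] y  {0}  => 0  2->0 ok
  [12] x  {1,2}  => 1  0->1 ok
  [13] y  {0}  => 0  1->0 ok
  [14] x  {1,2}  => 2  0->2 ok
  [15] x  {1,2}  => 2  2->2 ok
  [16] y  {0}  => 0  2->0 ok

0,1,1,1,1,0,2,0,2,2,2,0,1,0,2,2,0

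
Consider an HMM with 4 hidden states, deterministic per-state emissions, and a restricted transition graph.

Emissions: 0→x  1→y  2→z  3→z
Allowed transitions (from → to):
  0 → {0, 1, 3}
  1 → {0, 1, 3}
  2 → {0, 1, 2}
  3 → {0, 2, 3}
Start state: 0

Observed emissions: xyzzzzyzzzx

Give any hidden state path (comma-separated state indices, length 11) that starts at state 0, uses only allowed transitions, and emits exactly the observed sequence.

0,1,3,2,2,2,1,3,3,3,0

  t0 'x' -> {0}, take 0 (start)
  t1 'y' -> {1}, take 1 (0->1 ok)
  t2 'z' -> {2,3}, take 3 (1->3 ok)
  t3 'z' -> {2,3}, take 2 (3->2 ok)
  t4 'z' -> {2,3}, take 2 (2->2 ok)
  t5 'z' -> {2,3}, take 2 (2->2 ok)
  t6 'y' -> {1}, take 1 (2->1 ok)
  t7 'z' -> {2,3}, take 3 (1->3 ok)
  t8 'z' -> {2,3}, take 3 (3->3 ok)
  t9 'z' -> {2,3}, take 3 (3->3 ok)
  t10 'x' -> {0}, take 0 (3->0 ok)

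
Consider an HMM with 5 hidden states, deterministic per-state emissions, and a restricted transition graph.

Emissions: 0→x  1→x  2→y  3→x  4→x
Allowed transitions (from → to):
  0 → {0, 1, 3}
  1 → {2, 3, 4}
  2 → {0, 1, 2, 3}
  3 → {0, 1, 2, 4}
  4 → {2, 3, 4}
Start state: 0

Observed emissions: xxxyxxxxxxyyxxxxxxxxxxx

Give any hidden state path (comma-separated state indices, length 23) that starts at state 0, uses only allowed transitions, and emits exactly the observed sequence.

  [0] x  {0,1,3,4}  => 0  start
  [1] x  {0,1,3,4}  => 0  0->0 ok
  [2] x  {0,1,3,4}  => 1  0->1 ok
  [3] y  {2}  => 2  1->2 ok
  [4] x  {0,1,3,4}  => 0  2->0 ok
  [5] x  {0,1,3,4}  => 3  0->3 ok
  [6] x  {0,1,3,4}  => 1  3->1 ok
  [7] x  {0,1,3,4}  => 3  1->3 ok
  [8] x  {0,1,3,4}  => 4  3->4 ok
  [9] x  {0,1,3,4}  => 3  4->3 ok
  [10] y  {2}  => 2  3->2 ok
  [11] y  {2}  => 2  2->2 ok
  [12] x  {0,1,3,4}  => 0  2->0 ok
  [13] x  {0,1,3,4}  => 1  0->1 ok
  [14] x  {0,1,3,4}  => 4  1->4 ok
  [15] x  {0,1,3,4}  => 4  4->4 ok
  [16] x  {0,1,3,4}  => 3  4->3 ok
  [17] x  {0,1,3,4}  => 1  3->1 ok
  [18] x  {0,1,3,4}  => 4  1->4 ok
  [19] x  {0,1,3,4}  => 4  4->4 ok
  [20] x  {0,1,3,4}  => 4  4->4 ok
  [21] x  {0,1,3,4}  => 3  4->3 ok
  [22] x  {0,1,3,4}  => 1  3->1 ok

0,0,1,2,0,3,1,3,4,3,2,2,0,1,4,4,3,1,4,4,4,3,1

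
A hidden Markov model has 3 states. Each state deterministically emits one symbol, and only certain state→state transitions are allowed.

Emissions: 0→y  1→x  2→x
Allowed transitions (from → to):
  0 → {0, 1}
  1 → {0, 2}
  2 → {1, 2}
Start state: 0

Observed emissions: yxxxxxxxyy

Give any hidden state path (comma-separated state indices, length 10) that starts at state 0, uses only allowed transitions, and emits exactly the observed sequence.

  t0 'y' -> {0}, take 0 (start)
  t1 'x' -> {1,2}, take 1 (0->1 ok)
  t2 'x' -> {1,2}, take 2 (1->2 ok)
  t3 'x' -> {1,2}, take 1 (2->1 ok)
  t4 'x' -> {1,2}, take 2 (1->2 ok)
  t5 'x' -> {1,2}, take 2 (2->2 ok)
  t6 'x' -> {1,2}, take 2 (2->2 ok)
  t7 'x' -> {1,2}, take 1 (2->1 ok)
  t8 'y' -> {0}, take 0 (1->0 ok)
  t9 'y' -> {0}, take 0 (0->0 ok)

0,1,2,1,2,2,2,1,0,0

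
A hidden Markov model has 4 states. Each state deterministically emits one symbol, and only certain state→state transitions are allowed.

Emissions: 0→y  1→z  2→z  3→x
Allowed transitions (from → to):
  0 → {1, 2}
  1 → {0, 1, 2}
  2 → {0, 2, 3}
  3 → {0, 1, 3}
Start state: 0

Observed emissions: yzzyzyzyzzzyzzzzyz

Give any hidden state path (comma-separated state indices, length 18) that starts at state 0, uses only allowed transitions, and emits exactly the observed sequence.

  t0 'y' -> {0}, take 0 (start)
  t1 'z' -> {1,2}, take 1 (0->1 ok)
  t2 'z' -> {1,2}, take 2 (1->2 ok)
  t3 'y' -> {0}, take 0 (2->0 ok)
  t4 'z' -> {1,2}, take 1 (0->1 ok)
  t5 'y' -> {0}, take 0 (1->0 ok)
  t6 'z' -> {1,2}, take 2 (0->2 ok)
  t7 'y' -> {0}, take 0 (2->0 ok)
  t8 'z' -> {1,2}, take 1 (0->1 ok)
  t9 'z' -> {1,2}, take 1 (1->1 ok)
  t10 'z' -> {1,2}, take 1 (1->1 ok)
  t11 'y' -> {0}, take 0 (1->0 ok)
  t12 'z' -> {1,2}, take 1 (0->1 ok)
  t13 'z' -> {1,2}, take 1 (1->1 ok)
  t14 'z' -> {1,2}, take 1 (1->1 ok)
  t15 'z' -> {1,2}, take 2 (1->2 ok)
  t16 'y' -> {0}, take 0 (2->0 ok)
  t17 'z' -> {1,2}, take 2 (0->2 ok)

0,1,2,0,1,0,2,0,1,1,1,0,1,1,1,2,0,2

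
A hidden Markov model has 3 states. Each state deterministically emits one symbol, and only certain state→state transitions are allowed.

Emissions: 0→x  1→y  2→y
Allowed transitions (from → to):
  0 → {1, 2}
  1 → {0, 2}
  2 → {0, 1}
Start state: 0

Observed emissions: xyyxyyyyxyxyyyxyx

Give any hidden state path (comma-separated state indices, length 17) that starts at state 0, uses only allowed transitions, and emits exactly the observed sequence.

  [0] x  {0}  => 0  start
  [1] y  {1,2}  => 1  0->1 ok
  [2] y  {1,2}  => 2  1->2 ok
  [3] x  {0}  => 0  2->0 ok
  [4] y  {1,2}  => 1  0->1 ok
  [5] y  {1,2}  => 2  1->2 ok
  [6] y  {1,2}  => 1  2->1 ok
  [7] y  {1,2}  => 2  1->2 ok
  [8] x  {0}  => 0  2->0 ok
  [9] y  {1,2}  => 1  0->1 ok
  [10] x  {0}  => 0  1->0 ok
  [11] y  {1,2}  => 2  0->2 ok
  [12] y  {1,2}  => 1  2->1 ok
  [13] y  {1,2}  => 2  1->2 ok
  [14] x  {0}  => 0  2->0 ok
  [15] y  {1,2}  => 2  0->2 ok
  [16] x  {0}  => 0  2->0 ok

0,1,2,0,1,2,1,2,0,1,0,2,1,2,0,2,0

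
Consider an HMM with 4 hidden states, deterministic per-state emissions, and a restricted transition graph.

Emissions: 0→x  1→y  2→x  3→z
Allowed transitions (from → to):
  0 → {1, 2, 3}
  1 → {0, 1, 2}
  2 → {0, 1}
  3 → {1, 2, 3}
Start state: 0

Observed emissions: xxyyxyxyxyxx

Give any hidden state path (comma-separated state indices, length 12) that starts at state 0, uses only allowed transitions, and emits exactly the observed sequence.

  [0] x  {0,2}  => 0  start
  [1] x  {0,2}  => 2  0->2 ok
  [2] y  {1}  => 1  2->1 ok
  [3] y  {1}  => 1  1->1 ok
  [4] x  {0,2}  => 0  1->0 ok
  [5] y  {1}  => 1  0->1 ok
  [6] x  {0,2}  => 2  1->2 ok
  [7] y  {1}  => 1  2->1 ok
  [8] x  {0,2}  => 2  1->2 ok
  [9] y  {1}  => 1  2->1 ok
  [10] x  {0,2}  => 2  1->2 ok
  [11] x  {0,2}  => 0  2->0 ok

0,2,1,1,0,1,2,1,2,1,2,0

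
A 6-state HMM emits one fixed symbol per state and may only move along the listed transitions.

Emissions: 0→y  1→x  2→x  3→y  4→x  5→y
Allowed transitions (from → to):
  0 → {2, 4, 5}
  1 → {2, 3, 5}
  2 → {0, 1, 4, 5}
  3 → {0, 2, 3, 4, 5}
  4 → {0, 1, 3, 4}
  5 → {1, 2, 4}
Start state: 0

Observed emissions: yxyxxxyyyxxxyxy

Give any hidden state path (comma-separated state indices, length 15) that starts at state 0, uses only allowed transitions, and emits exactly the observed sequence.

  t0 'y' -> {0,3,5}, take 0 (start)
  t1 'x' -> {1,2,4}, take 4 (0->4 ok)
  t2 'y' -> {0,3,5}, take 3 (4->3 ok)
  t3 'x' -> {1,2,4}, take 2 (3->2 ok)
  t4 'x' -> {1,2,4}, take 4 (2->4 ok)
  t5 'x' -> {1,2,4}, take 4 (4->4 ok)
  t6 'y' -> {0,3,5}, take 3 (4->3 ok)
  t7 'y' -> {0,3,5}, take 0 (3->0 ok)
  t8 'y' -> {0,3,5}, take 5 (0->5 ok)
  t9 'x' -> {1,2,4}, take 4 (5->4 ok)
  t10 'x' -> {1,2,4}, take 4 (4->4 ok)
  t11 'x' -> {1,2,4}, take 4 (4->4 ok)
  t12 'y' -> {0,3,5}, take 3 (4->3 ok)
  t13 'x' -> {1,2,4}, take 4 (3->4 ok)
  t14 'y' -> {0,3,5}, take 0 (4->0 ok)

0,4,3,2,4,4,3,0,5,4,4,4,3,4,0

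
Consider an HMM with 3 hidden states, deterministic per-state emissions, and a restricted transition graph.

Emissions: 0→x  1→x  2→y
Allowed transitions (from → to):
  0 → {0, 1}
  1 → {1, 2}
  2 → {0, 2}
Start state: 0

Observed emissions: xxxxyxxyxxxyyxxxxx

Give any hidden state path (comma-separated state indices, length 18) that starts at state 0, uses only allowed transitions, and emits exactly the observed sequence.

0,0,1,1,2,0,1,2,0,0,1,2,2,0,0,0,0,1

  [0] x  {0,1}  => 0  start
  [1] x  {0,1}  => 0  0->0 ok
  [2] x  {0,1}  => 1  0->1 ok
  [3] x  {0,1}  => 1  1->1 ok
  [4] y  {2}  => 2  1->2 ok
  [5] x  {0,1}  => 0  2->0 ok
  [6] x  {0,1}  => 1  0->1 ok
  [7] y  {2}  => 2  1->2 ok
  [8] x  {0,1}  => 0  2->0 ok
  [9] x  {0,1}  => 0  0->0 ok
  [10] x  {0,1}  => 1  0->1 ok
  [11] y  {2}  => 2  1->2 ok
  [12] y  {2}  => 2  2->2 ok
  [13] x  {0,1}  => 0  2->0 ok
  [14] x  {0,1}  => 0  0->0 ok
  [15] x  {0,1}  => 0  0->0 ok
  [16] x  {0,1}  => 0  0->0 ok
  [17] x  {0,1}  => 1  0->1 ok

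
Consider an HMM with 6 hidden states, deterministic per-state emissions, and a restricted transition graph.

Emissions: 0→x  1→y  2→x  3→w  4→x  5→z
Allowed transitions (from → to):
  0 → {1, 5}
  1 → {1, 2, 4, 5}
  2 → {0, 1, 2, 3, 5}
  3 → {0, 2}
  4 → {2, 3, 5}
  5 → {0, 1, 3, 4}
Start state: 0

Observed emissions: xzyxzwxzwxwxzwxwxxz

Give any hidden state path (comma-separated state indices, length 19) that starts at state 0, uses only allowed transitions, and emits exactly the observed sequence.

0,5,1,4,5,3,0,5,3,2,3,0,5,3,2,3,2,0,5

  pos 0: x in {0,2,4}, choose 0; start
  pos 1: z in {5}, choose 5; 0->5 ok
  pos 2: y in {1}, choose 1; 5->1 ok
  pos 3: x in {0,2,4}, choose 4; 1->4 ok
  pos 4: z in {5}, choose 5; 4->5 ok
  pos 5: w in {3}, choose 3; 5->3 ok
  pos 6: x in {0,2,4}, choose 0; 3->0 ok
  pos 7: z in {5}, choose 5; 0->5 ok
  pos 8: w in {3}, choose 3; 5->3 ok
  pos 9: x in {0,2,4}, choose 2; 3->2 ok
  pos 10: w in {3}, choose 3; 2->3 ok
  pos 11: x in {0,2,4}, choose 0; 3->0 ok
  pos 12: z in {5}, choose 5; 0->5 ok
  pos 13: w in {3}, choose 3; 5->3 ok
  pos 14: x in {0,2,4}, choose 2; 3->2 ok
  pos 15: w in {3}, choose 3; 2->3 ok
  pos 16: x in {0,2,4}, choose 2; 3->2 ok
  pos 17: x in {0,2,4}, choose 0; 2->0 ok
  pos 18: z in {5}, choose 5; 0->5 ok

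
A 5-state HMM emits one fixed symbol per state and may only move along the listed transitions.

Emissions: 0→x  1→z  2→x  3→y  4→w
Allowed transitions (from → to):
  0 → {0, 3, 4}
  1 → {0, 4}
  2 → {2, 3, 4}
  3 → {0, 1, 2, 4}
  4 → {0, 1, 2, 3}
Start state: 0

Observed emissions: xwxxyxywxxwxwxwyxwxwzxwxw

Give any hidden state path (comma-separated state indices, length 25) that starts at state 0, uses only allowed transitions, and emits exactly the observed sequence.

  pos 0: x in {0,2}, choose 0; start
  pos 1: w in {4}, choose 4; 0->4 ok
  pos 2: x in {0,2}, choose 2; 4->2 ok
  pos 3: x in {0,2}, choose 2; 2->2 ok
  pos 4: y in {3}, choose 3; 2->3 ok
  pos 5: x in {0,2}, choose 0; 3->0 ok
  pos 6: y in {3}, choose 3; 0->3 ok
  pos 7: w in {4}, choose 4; 3->4 ok
  pos 8: x in {0,2}, choose 2; 4->2 ok
  pos 9: x in {0,2}, choose 2; 2->2 ok
  pos 10: w in {4}, choose 4; 2->4 ok
  pos 11: x in {0,2}, choose 2; 4->2 ok
  pos 12: w in {4}, choose 4; 2->4 ok
  pos 13: x in {0,2}, choose 0; 4->0 ok
  pos 14: w in {4}, choose 4; 0->4 ok
  pos 15: y in {3}, choose 3; 4->3 ok
  pos 16: x in {0,2}, choose 2; 3->2 ok
  pos 17: w in {4}, choose 4; 2->4 ok
  pos 18: x in {0,2}, choose 2; 4->2 ok
  pos 19: w in {4}, choose 4; 2->4 ok
  pos 20: z in {1}, choose 1; 4->1 ok
  pos 21: x in {0,2}, choose 0; 1->0 ok
  pos 22: w in {4}, choose 4; 0->4 ok
  pos 23: x in {0,2}, choose 0; 4->0 ok
  pos 24: w in {4}, choose 4; 0->4 ok

0,4,2,2,3,0,3,4,2,2,4,2,4,0,4,3,2,4,2,4,1,0,4,0,4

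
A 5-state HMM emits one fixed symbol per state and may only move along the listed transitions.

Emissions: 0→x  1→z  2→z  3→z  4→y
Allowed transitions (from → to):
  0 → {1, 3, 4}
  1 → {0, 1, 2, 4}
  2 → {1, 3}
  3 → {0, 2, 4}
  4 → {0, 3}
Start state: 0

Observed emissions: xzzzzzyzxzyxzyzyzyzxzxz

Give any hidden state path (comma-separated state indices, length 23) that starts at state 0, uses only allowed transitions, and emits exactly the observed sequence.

  [0] x  {0}  => 0  start
  [1] z  {1,2,3}  => 3  0->3 ok
  [2] z  {1,2,3}  => 2  3->2 ok
  [3] z  {1,2,3}  => 1  2->1 ok
  [4] z  {1,2,3}  => 2  1->2 ok
  [5] z  {1,2,3}  => 3  2->3 ok
  [6] y  {4}  => 4  3->4 ok
  [7] z  {1,2,3}  => 3  4->3 ok
  [8] x  {0}  => 0  3->0 ok
  [9] z  {1,2,3}  => 3  0->3 ok
  [10] y  {4}  => 4  3->4 ok
  [11] x  {0}  => 0  4->0 ok
  [12] z  {1,2,3}  => 3  0->3 ok
  [13] y  {4}  => 4  3->4 ok
  [14] z  {1,2,3}  => 3  4->3 ok
  [15] y  {4}  => 4  3->4 ok
  [16] z  {1,2,3}  => 3  4->3 ok
  [17] y  {4}  => 4  3->4 ok
  [18] z  {1,2,3}  => 3  4->3 ok
  [19] x  {0}  => 0  3->0 ok
  [20] z  {1,2,3}  => 3  0->3 ok
  [21] x  {0}  => 0  3->0 ok
  [22] z  {1,2,3}  => 1  0->1 ok

0,3,2,1,2,3,4,3,0,3,4,0,3,4,3,4,3,4,3,0,3,0,1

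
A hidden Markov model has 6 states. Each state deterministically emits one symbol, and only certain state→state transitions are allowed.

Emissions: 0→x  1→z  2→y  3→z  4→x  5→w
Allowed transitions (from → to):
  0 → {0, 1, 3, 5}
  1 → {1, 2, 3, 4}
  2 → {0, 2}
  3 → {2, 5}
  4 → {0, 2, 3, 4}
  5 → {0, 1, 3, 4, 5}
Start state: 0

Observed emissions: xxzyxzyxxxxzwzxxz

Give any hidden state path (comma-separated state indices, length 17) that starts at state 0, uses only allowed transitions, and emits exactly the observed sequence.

  0: obs=x cand={0,4} pick 0 [start]
  1: obs=x cand={0,4} pick 0 [0->0 ok]
  2: obs=z cand={1,3} pick 3 [0->3 ok]
  3: obs=y cand={2} pick 2 [3->2 ok]
  4: obs=x cand={0,4} pick 0 [2->0 ok]
  5: obs=z cand={1,3} pick 1 [0->1 ok]
  6: obs=y cand={2} pick 2 [1->2 ok]
  7: obs=x cand={0,4} pick 0 [2->0 ok]
  8: obs=x cand={0,4} pick 0 [0->0 ok]
  9: obs=x cand={0,4} pick 0 [0->0 ok]
  10: obs=x cand={0,4} pick 0 [0->0 ok]
  11: obs=z cand={1,3} pick 3 [0->3 ok]
  12: obs=w cand={5} pick 5 [3->5 ok]
  13: obs=z cand={1,3} pick 1 [5->1 ok]
  14: obs=x cand={0,4} pick 4 [1->4 ok]
  15: obs=x cand={0,4} pick 4 [4->4 ok]
  16: obs=z cand={1,3} pick 3 [4->3 ok]

0,0,3,2,0,1,2,0,0,0,0,3,5,1,4,4,3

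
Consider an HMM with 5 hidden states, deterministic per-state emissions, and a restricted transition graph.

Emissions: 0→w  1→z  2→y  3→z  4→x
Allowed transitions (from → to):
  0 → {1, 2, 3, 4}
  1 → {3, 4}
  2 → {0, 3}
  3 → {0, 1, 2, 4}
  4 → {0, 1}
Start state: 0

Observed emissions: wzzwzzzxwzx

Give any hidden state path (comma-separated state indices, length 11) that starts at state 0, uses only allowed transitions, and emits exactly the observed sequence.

0,1,3,0,1,3,1,4,0,1,4

  pos 0: w in {0}, choose 0; start
  pos 1: z in {1,3}, choose 1; 0->1 ok
  pos 2: z in {1,3}, choose 3; 1->3 ok
  pos 3: w in {0}, choose 0; 3->0 ok
  pos 4: z in {1,3}, choose 1; 0->1 ok
  pos 5: z in {1,3}, choose 3; 1->3 ok
  pos 6: z in {1,3}, choose 1; 3->1 ok
  pos 7: x in {4}, choose 4; 1->4 ok
  pos 8: w in {0}, choose 0; 4->0 ok
  pos 9: z in {1,3}, choose 1; 0->1 ok
  pos 10: x in {4}, choose 4; 1->4 ok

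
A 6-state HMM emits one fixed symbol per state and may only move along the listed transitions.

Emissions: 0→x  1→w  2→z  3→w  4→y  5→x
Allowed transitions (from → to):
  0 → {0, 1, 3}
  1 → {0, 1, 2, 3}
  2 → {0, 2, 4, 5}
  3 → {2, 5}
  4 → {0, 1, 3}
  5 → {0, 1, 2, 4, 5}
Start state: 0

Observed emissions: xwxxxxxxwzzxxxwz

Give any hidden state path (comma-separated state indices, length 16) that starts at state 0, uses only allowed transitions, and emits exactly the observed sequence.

  t0 'x' -> {0,5}, take 0 (start)
  t1 'w' -> {1,3}, take 3 (0->3 ok)
  t2 'x' -> {0,5}, take 5 (3->5 ok)
  t3 'x' -> {0,5}, take 5 (5->5 ok)
  t4 'x' -> {0,5}, take 0 (5->0 ok)
  t5 'x' -> {0,5}, take 0 (0->0 ok)
  t6 'x' -> {0,5}, take 0 (0->0 ok)
  t7 'x' -> {0,5}, take 0 (0->0 ok)
  t8 'w' -> {1,3}, take 3 (0->3 ok)
  t9 'z' -> {2}, take 2 (3->2 ok)
  t10 'z' -> {2}, take 2 (2->2 ok)
  t11 'x' -> {0,5}, take 5 (2->5 ok)
  t12 'x' -> {0,5}, take 5 (5->5 ok)
  t13 'x' -> {0,5}, take 0 (5->0 ok)
  t14 'w' -> {1,3}, take 3 (0->3 ok)
  t15 'z' -> {2}, take 2 (3->2 ok)

0,3,5,5,0,0,0,0,3,2,2,5,5,0,3,2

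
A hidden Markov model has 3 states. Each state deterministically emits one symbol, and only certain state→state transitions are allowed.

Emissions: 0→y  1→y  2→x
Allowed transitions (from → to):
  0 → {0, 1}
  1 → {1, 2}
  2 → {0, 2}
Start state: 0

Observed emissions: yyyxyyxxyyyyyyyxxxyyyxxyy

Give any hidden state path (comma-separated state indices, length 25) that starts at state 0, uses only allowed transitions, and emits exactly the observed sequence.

0,0,1,2,0,1,2,2,0,0,0,1,1,1,1,2,2,2,0,1,1,2,2,0,0

  pos 0: y in {0,1}, choose 0; start
  pos 1: y in {0,1}, choose 0; 0->0 ok
  pos 2: y in {0,1}, choose 1; 0->1 ok
  pos 3: x in {2}, choose 2; 1->2 ok
  pos 4: y in {0,1}, choose 0; 2->0 ok
  pos 5: y in {0,1}, choose 1; 0->1 ok
  pos 6: x in {2}, choose 2; 1->2 ok
  pos 7: x in {2}, choose 2; 2->2 ok
  pos 8: y in {0,1}, choose 0; 2->0 ok
  pos 9: y in {0,1}, choose 0; 0->0 ok
  pos 10: y in {0,1}, choose 0; 0->0 ok
  pos 11: y in {0,1}, choose 1; 0->1 ok
  pos 12: y in {0,1}, choose 1; 1->1 ok
  pos 13: y in {0,1}, choose 1; 1->1 ok
  pos 14: y in {0,1}, choose 1; 1->1 ok
  pos 15: x in {2}, choose 2; 1->2 ok
  pos 16: x in {2}, choose 2; 2->2 ok
  pos 17: x in {2}, choose 2; 2->2 ok
  pos 18: y in {0,1}, choose 0; 2->0 ok
  pos 19: y in {0,1}, choose 1; 0->1 ok
  pos 20: y in {0,1}, choose 1; 1->1 ok
  pos 21: x in {2}, choose 2; 1->2 ok
  pos 22: x in {2}, choose 2; 2->2 ok
  pos 23: y in {0,1}, choose 0; 2->0 ok
  pos 24: y in {0,1}, choose 0; 0->0 ok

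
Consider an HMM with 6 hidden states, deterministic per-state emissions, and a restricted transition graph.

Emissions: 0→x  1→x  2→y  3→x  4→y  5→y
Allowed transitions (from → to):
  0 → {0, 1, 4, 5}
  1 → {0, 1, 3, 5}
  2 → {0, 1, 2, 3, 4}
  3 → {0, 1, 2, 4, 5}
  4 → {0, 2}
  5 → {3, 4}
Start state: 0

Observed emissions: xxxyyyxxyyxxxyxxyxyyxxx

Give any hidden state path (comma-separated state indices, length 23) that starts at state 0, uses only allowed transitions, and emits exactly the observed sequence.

0,1,3,5,4,2,1,0,5,4,0,1,0,5,3,0,5,3,2,2,0,0,0

  0: obs=x cand={0,1,3} pick 0 [start]
  1: obs=x cand={0,1,3} pick 1 [0->1 ok]
  2: obs=x cand={0,1,3} pick 3 [1->3 ok]
  3: obs=y cand={2,4,5} pick 5 [3->5 ok]
  4: obs=y cand={2,4,5} pick 4 [5->4 ok]
  5: obs=y cand={2,4,5} pick 2 [4->2 ok]
  6: obs=x cand={0,1,3} pick 1 [2->1 ok]
  7: obs=x cand={0,1,3} pick 0 [1->0 ok]
  8: obs=y cand={2,4,5} pick 5 [0->5 ok]
  9: obs=y cand={2,4,5} pick 4 [5->4 ok]
  10: obs=x cand={0,1,3} pick 0 [4->0 ok]
  11: obs=x cand={0,1,3} pick 1 [0->1 ok]
  12: obs=x cand={0,1,3} pick 0 [1->0 ok]
  13: obs=y cand={2,4,5} pick 5 [0->5 ok]
  14: obs=x cand={0,1,3} pick 3 [5->3 ok]
  15: obs=x cand={0,1,3} pick 0 [3->0 ok]
  16: obs=y cand={2,4,5} pick 5 [0->5 ok]
  17: obs=x cand={0,1,3} pick 3 [5->3 ok]
  18: obs=y cand={2,4,5} pick 2 [3->2 ok]
  19: obs=y cand={2,4,5} pick 2 [2->2 ok]
  20: obs=x cand={0,1,3} pick 0 [2->0 ok]
  21: obs=x cand={0,1,3} pick 0 [0->0 ok]
  22: obs=x cand={0,1,3} pick 0 [0->0 ok]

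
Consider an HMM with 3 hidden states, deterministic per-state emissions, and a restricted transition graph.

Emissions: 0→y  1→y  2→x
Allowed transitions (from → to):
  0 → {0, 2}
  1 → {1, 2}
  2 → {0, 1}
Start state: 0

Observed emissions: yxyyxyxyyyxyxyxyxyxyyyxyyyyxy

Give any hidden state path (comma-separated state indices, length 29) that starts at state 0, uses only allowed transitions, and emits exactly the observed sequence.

  0: obs=y cand={0,1} pick 0 [start]
  1: obs=x cand={2} pick 2 [0->2 ok]
  2: obs=y cand={0,1} pick 1 [2->1 ok]
  3: obs=y cand={0,1} pick 1 [1->1 ok]
  4: obs=x cand={2} pick 2 [1->2 ok]
  5: obs=y cand={0,1} pick 1 [2->1 ok]
  6: obs=x cand={2} pick 2 [1->2 ok]
  7: obs=y cand={0,1} pick 0 [2->0 ok]
  8: obs=y cand={0,1} pick 0 [0->0 ok]
  9: obs=y cand={0,1} pick 0 [0->0 ok]
  10: obs=x cand={2} pick 2 [0->2 ok]
  11: obs=y cand={0,1} pick 0 [2->0 ok]
  12: obs=x cand={2} pick 2 [0->2 ok]
  13: obs=y cand={0,1} pick 1 [2->1 ok]
  14: obs=x cand={2} pick 2 [1->2 ok]
  15: obs=y cand={0,1} pick 1 [2->1 ok]
  16: obs=x cand={2} pick 2 [1->2 ok]
  17: obs=y cand={0,1} pick 0 [2->0 ok]
  18: obs=x cand={2} pick 2 [0->2 ok]
  19: obs=y cand={0,1} pick 0 [2->0 ok]
  20: obs=y cand={0,1} pick 0 [0->0 ok]
  21: obs=y cand={0,1} pick 0 [0->0 ok]
  22: obs=x cand={2} pick 2 [0->2 ok]
  23: obs=y cand={0,1} pick 1 [2->1 ok]
  24: obs=y cand={0,1} pick 1 [1->1 ok]
  25: obs=y cand={0,1} pick 1 [1->1 ok]
  26: obs=y cand={0,1} pick 1 [1->1 ok]
  27: obs=x cand={2} pick 2 [1->2 ok]
  28: obs=y cand={0,1} pick 0 [2->0 ok]

0,2,1,1,2,1,2,0,0,0,2,0,2,1,2,1,2,0,2,0,0,0,2,1,1,1,1,2,0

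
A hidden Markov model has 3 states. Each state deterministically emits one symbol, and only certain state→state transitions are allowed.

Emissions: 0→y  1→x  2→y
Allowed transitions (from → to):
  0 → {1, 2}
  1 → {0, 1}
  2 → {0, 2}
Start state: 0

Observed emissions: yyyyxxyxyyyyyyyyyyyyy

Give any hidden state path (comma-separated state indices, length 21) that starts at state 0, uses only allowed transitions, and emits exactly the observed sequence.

  0: obs=y cand={0,2} pick 0 [start]
  1: obs=y cand={0,2} pick 2 [0->2 ok]
  2: obs=y cand={0,2} pick 2 [2->2 ok]
  3: obs=y cand={0,2} pick 0 [2->0 ok]
  4: obs=x cand={1} pick 1 [0->1 ok]
  5: obs=x cand={1} pick 1 [1->1 ok]
  6: obs=y cand={0,2} pick 0 [1->0 ok]
  7: obs=x cand={1} pick 1 [0->1 ok]
  8: obs=y cand={0,2} pick 0 [1->0 ok]
  9: obs=y cand={0,2} pick 2 [0->2 ok]
  10: obs=y cand={0,2} pick 0 [2->0 ok]
  11: obs=y cand={0,2} pick 2 [0->2 ok]
  12: obs=y cand={0,2} pick 2 [2->2 ok]
  13: obs=y cand={0,2} pick 0 [2->0 ok]
  14: obs=y cand={0,2} pick 2 [0->2 ok]
  15: obs=y cand={0,2} pick 2 [2->2 ok]
  16: obs=y cand={0,2} pick 2 [2->2 ok]
  17: obs=y cand={0,2} pick 0 [2->0 ok]
  18: obs=y cand={0,2} pick 2 [0->2 ok]
  19: obs=y cand={0,2} pick 0 [2->0 ok]
  20: obs=y cand={0,2} pick 2 [0->2 ok]

0,2,2,0,1,1,0,1,0,2,0,2,2,0,2,2,2,0,2,0,2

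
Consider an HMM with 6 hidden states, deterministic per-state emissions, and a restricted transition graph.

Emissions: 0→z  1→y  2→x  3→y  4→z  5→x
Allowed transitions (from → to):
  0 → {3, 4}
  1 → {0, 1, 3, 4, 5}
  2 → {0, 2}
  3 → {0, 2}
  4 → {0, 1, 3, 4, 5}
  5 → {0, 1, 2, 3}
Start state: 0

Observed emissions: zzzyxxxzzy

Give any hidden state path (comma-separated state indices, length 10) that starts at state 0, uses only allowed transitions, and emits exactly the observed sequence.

0,4,4,3,2,2,2,0,4,3

  0: obs=z cand={0,4} pick 0 [start]
  1: obs=z cand={0,4} pick 4 [0->4 ok]
  2: obs=z cand={0,4} pick 4 [4->4 ok]
  3: obs=y cand={1,3} pick 3 [4->3 ok]
  4: obs=x cand={2,5} pick 2 [3->2 ok]
  5: obs=x cand={2,5} pick 2 [2->2 ok]
  6: obs=x cand={2,5} pick 2 [2->2 ok]
  7: obs=z cand={0,4} pick 0 [2->0 ok]
  8: obs=z cand={0,4} pick 4 [0->4 ok]
  9: obs=y cand={1,3} pick 3 [4->3 ok]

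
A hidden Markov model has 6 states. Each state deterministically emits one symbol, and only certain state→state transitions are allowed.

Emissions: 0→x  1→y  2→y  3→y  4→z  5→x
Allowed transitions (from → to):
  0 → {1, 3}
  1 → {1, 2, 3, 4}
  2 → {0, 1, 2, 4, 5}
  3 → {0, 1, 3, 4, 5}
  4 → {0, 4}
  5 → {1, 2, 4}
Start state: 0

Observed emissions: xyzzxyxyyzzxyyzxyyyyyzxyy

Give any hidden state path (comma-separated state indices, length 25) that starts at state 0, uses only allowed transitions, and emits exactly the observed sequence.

0,1,4,4,0,3,0,3,1,4,4,0,1,3,4,0,3,1,1,1,1,4,0,1,1

  0: obs=x cand={0,5} pick 0 [start]
  1: obs=y cand={1,2,3} pick 1 [0->1 ok]
  2: obs=z cand={4} pick 4 [1->4 ok]
  3: obs=z cand={4} pick 4 [4->4 ok]
  4: obs=x cand={0,5} pick 0 [4->0 ok]
  5: obs=y cand={1,2,3} pick 3 [0->3 ok]
  6: obs=x cand={0,5} pick 0 [3->0 ok]
  7: obs=y cand={1,2,3} pick 3 [0->3 ok]
  8: obs=y cand={1,2,3} pick 1 [3->1 ok]
  9: obs=z cand={4} pick 4 [1->4 ok]
  10: obs=z cand={4} pick 4 [4->4 ok]
  11: obs=x cand={0,5} pick 0 [4->0 ok]
  12: obs=y cand={1,2,3} pick 1 [0->1 ok]
  13: obs=y cand={1,2,3} pick 3 [1->3 ok]
  14: obs=z cand={4} pick 4 [3->4 ok]
  15: obs=x cand={0,5} pick 0 [4->0 ok]
  16: obs=y cand={1,2,3} pick 3 [0->3 ok]
  17: obs=y cand={1,2,3} pick 1 [3->1 ok]
  18: obs=y cand={1,2,3} pick 1 [1->1 ok]
  19: obs=y cand={1,2,3} pick 1 [1->1 ok]
  20: obs=y cand={1,2,3} pick 1 [1->1 ok]
  21: obs=z cand={4} pick 4 [1->4 ok]
  22: obs=x cand={0,5} pick 0 [4->0 ok]
  23: obs=y cand={1,2,3} pick 1 [0->1 ok]
  24: obs=y cand={1,2,3} pick 1 [1->1 ok]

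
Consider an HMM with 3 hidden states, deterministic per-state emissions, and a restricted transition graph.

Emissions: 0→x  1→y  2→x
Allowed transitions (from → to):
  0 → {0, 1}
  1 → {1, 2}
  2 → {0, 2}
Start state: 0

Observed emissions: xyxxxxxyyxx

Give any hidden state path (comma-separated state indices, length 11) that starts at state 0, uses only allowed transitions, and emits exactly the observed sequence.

  [0] x  {0,2}  => 0  start
  [1] y  {1}  => 1  0->1 ok
  [2] x  {0,2}  => 2  1->2 ok
  [3] x  {0,2}  => 2  2->2 ok
  [4] x  {0,2}  => 2  2->2 ok
  [5] x  {0,2}  => 2  2->2 ok
  [6] x  {0,2}  => 0  2->0 ok
  [7] y  {1}  => 1  0->1 ok
  [8] y  {1}  => 1  1->1 ok
  [9] x  {0,2}  => 2  1->2 ok
  [10] x  {0,2}  => 0  2->0 ok

0,1,2,2,2,2,0,1,1,2,0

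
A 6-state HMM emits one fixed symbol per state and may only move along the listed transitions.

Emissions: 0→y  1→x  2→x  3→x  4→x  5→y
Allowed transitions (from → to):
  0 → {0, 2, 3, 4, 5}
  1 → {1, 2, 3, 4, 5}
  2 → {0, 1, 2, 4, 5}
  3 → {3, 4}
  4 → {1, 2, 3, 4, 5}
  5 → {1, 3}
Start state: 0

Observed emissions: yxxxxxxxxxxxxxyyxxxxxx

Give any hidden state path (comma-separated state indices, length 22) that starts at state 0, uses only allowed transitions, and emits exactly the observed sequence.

  pos 0: y in {0,5}, choose 0; start
  pos 1: x in {1,2,3,4}, choose 4; 0->4 ok
  pos 2: x in {1,2,3,4}, choose 4; 4->4 ok
  pos 3: x in {1,2,3,4}, choose 2; 4->2 ok
  pos 4: x in {1,2,3,4}, choose 2; 2->2 ok
  pos 5: x in {1,2,3,4}, choose 4; 2->4 ok
  pos 6: x in {1,2,3,4}, choose 3; 4->3 ok
  pos 7: x in {1,2,3,4}, choose 3; 3->3 ok
  pos 8: x in {1,2,3,4}, choose 3; 3->3 ok
  pos 9: x in {1,2,3,4}, choose 4; 3->4 ok
  pos 10: x in {1,2,3,4}, choose 4; 4->4 ok
  pos 11: x in {1,2,3,4}, choose 1; 4->1 ok
  pos 12: x in {1,2,3,4}, choose 4; 1->4 ok
  pos 13: x in {1,2,3,4}, choose 2; 4->2 ok
  pos 14: y in {0,5}, choose 0; 2->0 ok
  pos 15: y in {0,5}, choose 0; 0->0 ok
  pos 16: x in {1,2,3,4}, choose 3; 0->3 ok
  pos 17: x in {1,2,3,4}, choose 4; 3->4 ok
  pos 18: x in {1,2,3,4}, choose 4; 4->4 ok
  pos 19: x in {1,2,3,4}, choose 4; 4->4 ok
  pos 20: x in {1,2,3,4}, choose 4; 4->4 ok
  pos 21: x in {1,2,3,4}, choose 3; 4->3 ok

0,4,4,2,2,4,3,3,3,4,4,1,4,2,0,0,3,4,4,4,4,3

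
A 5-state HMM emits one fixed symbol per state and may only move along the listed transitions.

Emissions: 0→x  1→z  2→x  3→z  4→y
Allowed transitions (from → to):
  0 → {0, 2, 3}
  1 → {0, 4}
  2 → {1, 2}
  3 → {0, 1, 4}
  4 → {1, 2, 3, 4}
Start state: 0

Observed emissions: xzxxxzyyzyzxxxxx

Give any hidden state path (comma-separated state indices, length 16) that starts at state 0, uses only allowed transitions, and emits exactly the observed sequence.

0,3,0,0,2,1,4,4,3,4,1,0,0,0,0,0

  t0 'x' -> {0,2}, take 0 (start)
  t1 'z' -> {1,3}, take 3 (0->3 ok)
  t2 'x' -> {0,2}, take 0 (3->0 ok)
  t3 'x' -> {0,2}, take 0 (0->0 ok)
  t4 'x' -> {0,2}, take 2 (0->2 ok)
  t5 'z' -> {1,3}, take 1 (2->1 ok)
  t6 'y' -> {4}, take 4 (1->4 ok)
  t7 'y' -> {4}, take 4 (4->4 ok)
  t8 'z' -> {1,3}, take 3 (4->3 ok)
  t9 'y' -> {4}, take 4 (3->4 ok)
  t10 'z' -> {1,3}, take 1 (4->1 ok)
  t11 'x' -> {0,2}, take 0 (1->0 ok)
  t12 'x' -> {0,2}, take 0 (0->0 ok)
  t13 'x' -> {0,2}, take 0 (0->0 ok)
  t14 'x' -> {0,2}, take 0 (0->0 ok)
  t15 'x' -> {0,2}, take 0 (0->0 ok)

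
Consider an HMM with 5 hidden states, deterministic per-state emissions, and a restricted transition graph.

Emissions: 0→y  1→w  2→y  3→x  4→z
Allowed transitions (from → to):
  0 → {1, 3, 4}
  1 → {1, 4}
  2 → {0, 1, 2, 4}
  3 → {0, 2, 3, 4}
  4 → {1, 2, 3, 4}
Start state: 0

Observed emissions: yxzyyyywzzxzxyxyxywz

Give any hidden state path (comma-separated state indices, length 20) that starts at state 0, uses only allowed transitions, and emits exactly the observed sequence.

  pos 0: y in {0,2}, choose 0; start
  pos 1: x in {3}, choose 3; 0->3 ok
  pos 2: z in {4}, choose 4; 3->4 ok
  pos 3: y in {0,2}, choose 2; 4->2 ok
  pos 4: y in {0,2}, choose 2; 2->2 ok
  pos 5: y in {0,2}, choose 2; 2->2 ok
  pos 6: y in {0,2}, choose 0; 2->0 ok
  pos 7: w in {1}, choose 1; 0->1 ok
  pos 8: z in {4}, choose 4; 1->4 ok
  pos 9: z in {4}, choose 4; 4->4 ok
  pos 10: x in {3}, choose 3; 4->3 ok
  pos 11: z in {4}, choose 4; 3->4 ok
  pos 12: x in {3}, choose 3; 4->3 ok
  pos 13: y in {0,2}, choose 0; 3->0 ok
  pos 14: x in {3}, choose 3; 0->3 ok
  pos 15: y in {0,2}, choose 0; 3->0 ok
  pos 16: x in {3}, choose 3; 0->3 ok
  pos 17: y in {0,2}, choose 0; 3->0 ok
  pos 18: w in {1}, choose 1; 0->1 ok
  pos 19: z in {4}, choose 4; 1->4 ok

0,3,4,2,2,2,0,1,4,4,3,4,3,0,3,0,3,0,1,4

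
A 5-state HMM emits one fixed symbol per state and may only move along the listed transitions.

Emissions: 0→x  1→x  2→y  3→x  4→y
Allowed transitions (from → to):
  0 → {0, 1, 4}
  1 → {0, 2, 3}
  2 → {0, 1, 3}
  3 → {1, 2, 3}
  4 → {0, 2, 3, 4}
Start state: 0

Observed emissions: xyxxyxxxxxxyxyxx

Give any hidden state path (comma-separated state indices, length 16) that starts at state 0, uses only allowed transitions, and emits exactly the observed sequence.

0,4,0,0,4,0,1,3,1,3,3,2,3,2,1,0

  t0 'x' -> {0,1,3}, take 0 (start)
  t1 'y' -> {2,4}, take 4 (0->4 ok)
  t2 'x' -> {0,1,3}, take 0 (4->0 ok)
  t3 'x' -> {0,1,3}, take 0 (0->0 ok)
  t4 'y' -> {2,4}, take 4 (0->4 ok)
  t5 'x' -> {0,1,3}, take 0 (4->0 ok)
  t6 'x' -> {0,1,3}, take 1 (0->1 ok)
  t7 'x' -> {0,1,3}, take 3 (1->3 ok)
  t8 'x' -> {0,1,3}, take 1 (3->1 ok)
  t9 'x' -> {0,1,3}, take 3 (1->3 ok)
  t10 'x' -> {0,1,3}, take 3 (3->3 ok)
  t11 'y' -> {2,4}, take 2 (3->2 ok)
  t12 'x' -> {0,1,3}, take 3 (2->3 ok)
  t13 'y' -> {2,4}, take 2 (3->2 ok)
  t14 'x' -> {0,1,3}, take 1 (2->1 ok)
  t15 'x' -> {0,1,3}, take 0 (1->0 ok)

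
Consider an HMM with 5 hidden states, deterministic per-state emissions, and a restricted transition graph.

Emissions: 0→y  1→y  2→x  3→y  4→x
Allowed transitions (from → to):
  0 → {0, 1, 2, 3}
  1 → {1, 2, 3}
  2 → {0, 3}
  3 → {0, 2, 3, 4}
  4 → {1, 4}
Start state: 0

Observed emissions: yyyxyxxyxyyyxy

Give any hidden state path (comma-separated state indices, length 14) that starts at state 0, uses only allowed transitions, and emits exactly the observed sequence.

  t0 'y' -> {0,1,3}, take 0 (start)
  t1 'y' -> {0,1,3}, take 1 (0->1 ok)
  t2 'y' -> {0,1,3}, take 3 (1->3 ok)
  t3 'x' -> {2,4}, take 2 (3->2 ok)
  t4 'y' -> {0,1,3}, take 3 (2->3 ok)
  t5 'x' -> {2,4}, take 4 (3->4 ok)
  t6 'x' -> {2,4}, take 4 (4->4 ok)
  t7 'y' -> {0,1,3}, take 1 (4->1 ok)
  t8 'x' -> {2,4}, take 2 (1->2 ok)
  t9 'y' -> {0,1,3}, take 3 (2->3 ok)
  t10 'y' -> {0,1,3}, take 0 (3->0 ok)
  t11 'y' -> {0,1,3}, take 0 (0->0 ok)
  t12 'x' -> {2,4}, take 2 (0->2 ok)
  t13 'y' -> {0,1,3}, take 3 (2->3 ok)

0,1,3,2,3,4,4,1,2,3,0,0,2,3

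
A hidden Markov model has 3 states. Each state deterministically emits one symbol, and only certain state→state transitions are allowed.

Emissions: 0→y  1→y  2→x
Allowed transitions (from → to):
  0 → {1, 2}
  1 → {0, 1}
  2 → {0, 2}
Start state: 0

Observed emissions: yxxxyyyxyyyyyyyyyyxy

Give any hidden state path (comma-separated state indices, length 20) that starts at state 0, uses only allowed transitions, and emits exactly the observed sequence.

  pos 0: y in {0,1}, choose 0; start
  pos 1: x in {2}, choose 2; 0->2 ok
  pos 2: x in {2}, choose 2; 2->2 ok
  pos 3: x in {2}, choose 2; 2->2 ok
  pos 4: y in {0,1}, choose 0; 2->0 ok
  pos 5: y in {0,1}, choose 1; 0->1 ok
  pos 6: y in {0,1}, choose 0; 1->0 ok
  pos 7: x in {2}, choose 2; 0->2 ok
  pos 8: y in {0,1}, choose 0; 2->0 ok
  pos 9: y in {0,1}, choose 1; 0->1 ok
  pos 10: y in {0,1}, choose 0; 1->0 ok
  pos 11: y in {0,1}, choose 1; 0->1 ok
  pos 12: y in {0,1}, choose 1; 1->1 ok
  pos 13: y in {0,1}, choose 0; 1->0 ok
  pos 14: y in {0,1}, choose 1; 0->1 ok
  pos 15: y in {0,1}, choose 0; 1->0 ok
  pos 16: y in {0,1}, choose 1; 0->1 ok
  pos 17: y in {0,1}, choose 0; 1->0 ok
  pos 18: x in {2}, choose 2; 0->2 ok
  pos 19: y in {0,1}, choose 0; 2->0 ok

0,2,2,2,0,1,0,2,0,1,0,1,1,0,1,0,1,0,2,0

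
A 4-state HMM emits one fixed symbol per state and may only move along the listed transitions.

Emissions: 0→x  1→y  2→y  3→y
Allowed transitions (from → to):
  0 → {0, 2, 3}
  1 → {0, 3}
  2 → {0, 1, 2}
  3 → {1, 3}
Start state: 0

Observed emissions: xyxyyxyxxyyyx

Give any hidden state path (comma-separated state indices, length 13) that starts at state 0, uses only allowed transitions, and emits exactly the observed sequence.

  pos 0: x in {0}, choose 0; start
  pos 1: y in {1,2,3}, choose 2; 0->2 ok
  pos 2: x in {0}, choose 0; 2->0 ok
  pos 3: y in {1,2,3}, choose 3; 0->3 ok
  pos 4: y in {1,2,3}, choose 1; 3->1 ok
  pos 5: x in {0}, choose 0; 1->0 ok
  pos 6: y in {1,2,3}, choose 2; 0->2 ok
  pos 7: x in {0}, choose 0; 2->0 ok
  pos 8: x in {0}, choose 0; 0->0 ok
  pos 9: y in {1,2,3}, choose 3; 0->3 ok
  pos 10: y in {1,2,3}, choose 3; 3->3 ok
  pos 11: y in {1,2,3}, choose 1; 3->1 ok
  pos 12: x in {0}, choose 0; 1->0 ok

0,2,0,3,1,0,2,0,0,3,3,1,0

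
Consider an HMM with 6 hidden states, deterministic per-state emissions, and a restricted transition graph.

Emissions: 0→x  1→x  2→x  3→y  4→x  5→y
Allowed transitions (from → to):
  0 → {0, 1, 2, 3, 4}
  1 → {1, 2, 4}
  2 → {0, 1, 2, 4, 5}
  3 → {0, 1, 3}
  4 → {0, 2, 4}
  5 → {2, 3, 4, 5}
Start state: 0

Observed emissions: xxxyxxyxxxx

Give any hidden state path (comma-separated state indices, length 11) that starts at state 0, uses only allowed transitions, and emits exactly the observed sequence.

0,4,2,5,4,2,5,2,1,1,4

  [0] x  {0,1,2,4}  => 0  start
  [1] x  {0,1,2,4}  => 4  0->4 ok
  [2] x  {0,1,2,4}  => 2  4->2 ok
  [3] y  {3,5}  => 5  2->5 ok
  [4] x  {0,1,2,4}  => 4  5->4 ok
  [5] x  {0,1,2,4}  => 2  4->2 ok
  [6] y  {3,5}  => 5  2->5 ok
  [7] x  {0,1,2,4}  => 2  5->2 ok
  [8] x  {0,1,2,4}  => 1  2->1 ok
  [9] x  {0,1,2,4}  => 1  1->1 ok
  [10] x  {0,1,2,4}  => 4  1->4 ok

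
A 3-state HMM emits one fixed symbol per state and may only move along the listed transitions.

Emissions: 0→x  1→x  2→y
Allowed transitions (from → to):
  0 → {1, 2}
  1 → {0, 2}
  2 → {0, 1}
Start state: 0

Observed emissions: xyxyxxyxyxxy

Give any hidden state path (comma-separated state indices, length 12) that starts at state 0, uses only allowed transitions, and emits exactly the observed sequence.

  [0] x  {0,1}  => 0  start
  [1] y  {2}  => 2  0->2 ok
  [2] x  {0,1}  => 1  2->1 ok
  [3] y  {2}  => 2  1->2 ok
  [4] x  {0,1}  => 1  2->1 ok
  [5] x  {0,1}  => 0  1->0 ok
  [6] y  {2}  => 2  0->2 ok
  [7] x  {0,1}  => 0  2->0 ok
  [8] y  {2}  => 2  0->2 ok
  [9] x  {0,1}  => 1  2->1 ok
  [10] x  {0,1}  => 0  1->0 ok
  [11] y  {2}  => 2  0->2 ok

0,2,1,2,1,0,2,0,2,1,0,2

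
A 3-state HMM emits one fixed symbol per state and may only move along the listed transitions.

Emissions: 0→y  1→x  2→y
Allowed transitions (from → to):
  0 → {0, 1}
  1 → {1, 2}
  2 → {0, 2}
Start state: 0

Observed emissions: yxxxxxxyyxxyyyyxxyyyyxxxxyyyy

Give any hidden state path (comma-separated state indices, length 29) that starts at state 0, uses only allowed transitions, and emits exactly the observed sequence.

0,1,1,1,1,1,1,2,0,1,1,2,2,2,0,1,1,2,2,2,0,1,1,1,1,2,2,2,0

  0: obs=y cand={0,2} pick 0 [start]
  1: obs=x cand={1} pick 1 [0->1 ok]
  2: obs=x cand={1} pick 1 [1->1 ok]
  3: obs=x cand={1} pick 1 [1->1 ok]
  4: obs=x cand={1} pick 1 [1->1 ok]
  5: obs=x cand={1} pick 1 [1->1 ok]
  6: obs=x cand={1} pick 1 [1->1 ok]
  7: obs=y cand={0,2} pick 2 [1->2 ok]
  8: obs=y cand={0,2} pick 0 [2->0 ok]
  9: obs=x cand={1} pick 1 [0->1 ok]
  10: obs=x cand={1} pick 1 [1->1 ok]
  11: obs=y cand={0,2} pick 2 [1->2 ok]
  12: obs=y cand={0,2} pick 2 [2->2 ok]
  13: obs=y cand={0,2} pick 2 [2->2 ok]
  14: obs=y cand={0,2} pick 0 [2->0 ok]
  15: obs=x cand={1} pick 1 [0->1 ok]
  16: obs=x cand={1} pick 1 [1->1 ok]
  17: obs=y cand={0,2} pick 2 [1->2 ok]
  18: obs=y cand={0,2} pick 2 [2->2 ok]
  19: obs=y cand={0,2} pick 2 [2->2 ok]
  20: obs=y cand={0,2} pick 0 [2->0 ok]
  21: obs=x cand={1} pick 1 [0->1 ok]
  22: obs=x cand={1} pick 1 [1->1 ok]
  23: obs=x cand={1} pick 1 [1->1 ok]
  24: obs=x cand={1} pick 1 [1->1 ok]
  25: obs=y cand={0,2} pick 2 [1->2 ok]
  26: obs=y cand={0,2} pick 2 [2->2 ok]
  27: obs=y cand={0,2} pick 2 [2->2 ok]
  28: obs=y cand={0,2} pick 0 [2->0 ok]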